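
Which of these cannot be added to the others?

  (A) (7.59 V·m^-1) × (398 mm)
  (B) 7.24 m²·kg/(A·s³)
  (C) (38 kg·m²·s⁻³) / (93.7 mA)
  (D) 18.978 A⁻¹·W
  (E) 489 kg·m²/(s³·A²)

Expand each in SI base units:
  (A) [kg·m·s⁻³·A⁻¹] · [m] = kg·m²·s⁻³·A⁻¹
  (B) kg·m²·s⁻³·A⁻¹
  (C) [kg·m²·s⁻³] / [A] = kg·m²·s⁻³·A⁻¹
  (D) W·A⁻¹ = J·s⁻¹·A⁻¹ = kg·m²·s⁻³·A⁻¹
  (E) kg·m²·s⁻³·A⁻²
All reduce to kg·m²·s⁻³·A⁻¹ except (E), which is kg·m²·s⁻³·A⁻².

(E)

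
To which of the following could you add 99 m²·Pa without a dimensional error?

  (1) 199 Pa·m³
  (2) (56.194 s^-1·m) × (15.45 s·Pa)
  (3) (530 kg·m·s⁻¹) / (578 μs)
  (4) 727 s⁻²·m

(3)

Reference: Pa·m² = N·m⁻²·m² = kg·m·s⁻².
Each option:
  (1) Pa·m³ = N·m⁻²·m³ = kg·m²·s⁻²
  (2) [m·s⁻¹] · [kg·m⁻¹·s⁻¹] = kg·s⁻²
  (3) [kg·m·s⁻¹] / [s] = kg·m·s⁻²  ← same
  (4) m·s⁻²
Only (3) matches kg·m·s⁻².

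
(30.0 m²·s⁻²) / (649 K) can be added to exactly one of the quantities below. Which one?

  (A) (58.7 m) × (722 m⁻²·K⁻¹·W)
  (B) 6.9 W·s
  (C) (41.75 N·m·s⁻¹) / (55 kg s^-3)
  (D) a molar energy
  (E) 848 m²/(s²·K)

Reference: [m²·s⁻²] / [K] = m²·s⁻²·K⁻¹.
Each option:
  (A) [m] · [kg·s⁻³·K⁻¹] = kg·m·s⁻³·K⁻¹
  (B) W·s = J·s⁻¹·s = kg·m²·s⁻²
  (C) [kg·m²·s⁻³] / [kg·s⁻³] = m²
  (D) [molar energy] = kg·m²·s⁻²·mol⁻¹
  (E) m²·s⁻²·K⁻¹  ← same
Only (E) matches m²·s⁻²·K⁻¹.

(E)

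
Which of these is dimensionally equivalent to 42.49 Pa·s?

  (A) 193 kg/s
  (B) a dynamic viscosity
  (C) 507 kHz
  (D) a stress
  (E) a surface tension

(B)

Reference: Pa·s = N·m⁻²·s = kg·m⁻¹·s⁻¹.
Each option:
  (A) kg·s⁻¹
  (B) [dynamic viscosity] = kg·m⁻¹·s⁻¹  ← same
  (C) Hz = s⁻¹
  (D) [stress] = kg·m⁻¹·s⁻²
  (E) [surface tension] = kg·s⁻²
Only (B) matches kg·m⁻¹·s⁻¹.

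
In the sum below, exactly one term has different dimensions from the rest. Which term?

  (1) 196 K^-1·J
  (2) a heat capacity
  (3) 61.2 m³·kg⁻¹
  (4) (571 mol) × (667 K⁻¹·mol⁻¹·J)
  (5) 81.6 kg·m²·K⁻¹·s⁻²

Reduce each to base SI dimensions:
  (1) J·K⁻¹ = N·m·K⁻¹ = kg·m²·s⁻²·K⁻¹
  (2) [heat capacity] = kg·m²·s⁻²·K⁻¹
  (3) m³·kg⁻¹ = kg⁻¹·m³
  (4) [mol] · [kg·m²·s⁻²·K⁻¹·mol⁻¹] = kg·m²·s⁻²·K⁻¹
  (5) kg·m²·s⁻²·K⁻¹
All reduce to kg·m²·s⁻²·K⁻¹ except (3), which is kg⁻¹·m³.

(3)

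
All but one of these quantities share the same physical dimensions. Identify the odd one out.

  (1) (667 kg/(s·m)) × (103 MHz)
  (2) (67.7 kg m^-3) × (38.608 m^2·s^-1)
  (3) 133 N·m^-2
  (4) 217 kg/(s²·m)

(2)

Reduce each to base SI dimensions:
  (1) [kg·m⁻¹·s⁻¹] · [s⁻¹] = kg·m⁻¹·s⁻²
  (2) [kg·m⁻³] · [m²·s⁻¹] = kg·m⁻¹·s⁻¹
  (3) N·m⁻² = kg·m·s⁻²·m⁻² = kg·m⁻¹·s⁻²
  (4) kg·m⁻¹·s⁻²
All reduce to kg·m⁻¹·s⁻² except (2), which is kg·m⁻¹·s⁻¹.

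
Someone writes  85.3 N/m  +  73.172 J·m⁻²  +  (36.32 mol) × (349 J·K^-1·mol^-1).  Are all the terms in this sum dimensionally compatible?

No

Work out the base dimensions of each:
  85.3 N/m:  N·m⁻¹ = kg·m·s⁻²·m⁻¹ = kg·s⁻²
  73.172 J·m⁻²:  J·m⁻² = N·m·m⁻² = kg·s⁻²
  (36.32 mol) × (349 J·K^-1·mol^-1):  [mol] · [kg·m²·s⁻²·K⁻¹·mol⁻¹] = kg·m²·s⁻²·K⁻¹
The terms do not share a single dimension (kg·m²·s⁻²·K⁻¹ vs kg·s⁻²).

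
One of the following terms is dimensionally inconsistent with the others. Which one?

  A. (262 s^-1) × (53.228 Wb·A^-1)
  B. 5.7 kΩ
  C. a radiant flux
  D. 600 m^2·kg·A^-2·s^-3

Dimensions:
  A. [s⁻¹] · [kg·m²·s⁻²·A⁻²] = kg·m²·s⁻³·A⁻²
  B. Ω = V·A⁻¹ = kg·m²·s⁻³·A⁻²
  C. [radiant flux] = kg·m²·s⁻³
  D. kg·m²·s⁻³·A⁻²
All reduce to kg·m²·s⁻³·A⁻² except C., which is kg·m²·s⁻³.

C.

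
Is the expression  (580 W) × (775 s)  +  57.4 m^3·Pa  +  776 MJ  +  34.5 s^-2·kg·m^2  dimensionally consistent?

Yes

Reduce each to base SI dimensions:
  (580 W) × (775 s):  [kg·m²·s⁻³] · [s] = kg·m²·s⁻²
  57.4 m^3·Pa:  Pa·m³ = N·m⁻²·m³ = kg·m²·s⁻²
  776 MJ:  J = N·m = kg·m²·s⁻²
  34.5 s^-2·kg·m^2:  kg·m²·s⁻²
Every term reduces to kg·m²·s⁻².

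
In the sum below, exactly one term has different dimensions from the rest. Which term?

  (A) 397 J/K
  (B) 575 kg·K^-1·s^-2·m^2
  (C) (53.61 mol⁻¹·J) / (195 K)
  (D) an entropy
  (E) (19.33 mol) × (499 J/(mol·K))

(C)

Expand each in SI base units:
  (A) J·K⁻¹ = N·m·K⁻¹ = kg·m²·s⁻²·K⁻¹
  (B) kg·m²·s⁻²·K⁻¹
  (C) [kg·m²·s⁻²·mol⁻¹] / [K] = kg·m²·s⁻²·K⁻¹·mol⁻¹
  (D) [entropy] = kg·m²·s⁻²·K⁻¹
  (E) [mol] · [kg·m²·s⁻²·K⁻¹·mol⁻¹] = kg·m²·s⁻²·K⁻¹
All reduce to kg·m²·s⁻²·K⁻¹ except (C), which is kg·m²·s⁻²·K⁻¹·mol⁻¹.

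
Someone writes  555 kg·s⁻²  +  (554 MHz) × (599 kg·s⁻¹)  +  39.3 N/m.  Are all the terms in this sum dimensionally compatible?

Expand each in SI base units:
  555 kg·s⁻²:  kg·s⁻²
  (554 MHz) × (599 kg·s⁻¹):  [s⁻¹] · [kg·s⁻¹] = kg·s⁻²
  39.3 N/m:  N·m⁻¹ = kg·m·s⁻²·m⁻¹ = kg·s⁻²
Every term reduces to kg·s⁻².

Yes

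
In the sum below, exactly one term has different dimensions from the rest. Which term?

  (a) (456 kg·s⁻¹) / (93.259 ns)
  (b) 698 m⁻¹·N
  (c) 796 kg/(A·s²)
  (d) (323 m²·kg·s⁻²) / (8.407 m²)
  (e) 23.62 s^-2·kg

Work out the base dimensions of each:
  (a) [kg·s⁻¹] / [s] = kg·s⁻²
  (b) N·m⁻¹ = kg·m·s⁻²·m⁻¹ = kg·s⁻²
  (c) kg·s⁻²·A⁻¹
  (d) [kg·m²·s⁻²] / [m²] = kg·s⁻²
  (e) kg·s⁻²
All reduce to kg·s⁻² except (c), which is kg·s⁻²·A⁻¹.

(c)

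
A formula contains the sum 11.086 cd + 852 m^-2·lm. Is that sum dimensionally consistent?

Work out the base dimensions of each:
  11.086 cd:  cd
  852 m^-2·lm:  lm·m⁻² = cd·m⁻² = m⁻²·cd
cd ≠ m⁻²·cd, so they cannot be added.

No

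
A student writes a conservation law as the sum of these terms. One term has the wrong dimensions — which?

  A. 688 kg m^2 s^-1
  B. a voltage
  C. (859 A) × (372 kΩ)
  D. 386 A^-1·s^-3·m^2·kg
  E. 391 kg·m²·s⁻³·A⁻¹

A.

Dimensions:
  A. kg·m²·s⁻¹
  B. [voltage] = kg·m²·s⁻³·A⁻¹
  C. [A] · [kg·m²·s⁻³·A⁻²] = kg·m²·s⁻³·A⁻¹
  D. kg·m²·s⁻³·A⁻¹
  E. kg·m²·s⁻³·A⁻¹
All reduce to kg·m²·s⁻³·A⁻¹ except A., which is kg·m²·s⁻¹.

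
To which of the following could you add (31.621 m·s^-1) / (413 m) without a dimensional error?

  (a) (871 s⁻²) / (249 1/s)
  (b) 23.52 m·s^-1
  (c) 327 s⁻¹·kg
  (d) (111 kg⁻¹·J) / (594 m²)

Reference: [m·s⁻¹] / [m] = s⁻¹.
Each option:
  (a) [s⁻²] / [s⁻¹] = s⁻¹  ← same
  (b) m·s⁻¹
  (c) kg·s⁻¹
  (d) [m²·s⁻²] / [m²] = s⁻²
Only (a) matches s⁻¹.

(a)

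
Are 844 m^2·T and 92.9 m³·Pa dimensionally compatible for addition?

No

Expand each in SI base units:
  844 m^2·T:  T·m² = Wb·m⁻²·m² = kg·m²·s⁻²·A⁻¹
  92.9 m³·Pa:  Pa·m³ = N·m⁻²·m³ = kg·m²·s⁻²
kg·m²·s⁻²·A⁻¹ ≠ kg·m²·s⁻², so they cannot be added.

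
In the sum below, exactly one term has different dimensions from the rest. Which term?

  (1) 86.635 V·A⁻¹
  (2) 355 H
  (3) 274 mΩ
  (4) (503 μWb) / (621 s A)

(2)

In SI base units:
  (1) V·A⁻¹ = J·C⁻¹·A⁻¹ = kg·m²·s⁻³·A⁻²
  (2) H = V·s·A⁻¹ = kg·m²·s⁻²·A⁻²
  (3) Ω = V·A⁻¹ = kg·m²·s⁻³·A⁻²
  (4) [kg·m²·s⁻²·A⁻¹] / [s·A] = kg·m²·s⁻³·A⁻²
All reduce to kg·m²·s⁻³·A⁻² except (2), which is kg·m²·s⁻²·A⁻².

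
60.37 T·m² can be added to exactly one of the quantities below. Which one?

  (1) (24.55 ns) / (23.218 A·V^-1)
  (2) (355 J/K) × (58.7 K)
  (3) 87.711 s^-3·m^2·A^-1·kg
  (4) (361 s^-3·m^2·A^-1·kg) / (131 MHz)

Reference: T·m² = Wb·m⁻²·m² = kg·m²·s⁻²·A⁻¹.
Each option:
  (1) [s] / [kg⁻¹·m⁻²·s³·A²] = kg·m²·s⁻²·A⁻²
  (2) [kg·m²·s⁻²·K⁻¹] · [K] = kg·m²·s⁻²
  (3) kg·m²·s⁻³·A⁻¹
  (4) [kg·m²·s⁻³·A⁻¹] / [s⁻¹] = kg·m²·s⁻²·A⁻¹  ← same
Only (4) matches kg·m²·s⁻²·A⁻¹.

(4)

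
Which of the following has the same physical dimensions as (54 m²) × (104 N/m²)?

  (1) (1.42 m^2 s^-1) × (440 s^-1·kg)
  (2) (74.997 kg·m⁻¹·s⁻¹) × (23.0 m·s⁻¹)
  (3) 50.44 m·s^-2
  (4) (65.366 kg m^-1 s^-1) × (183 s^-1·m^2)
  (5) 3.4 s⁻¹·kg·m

(4)

Reference: [m²] · [kg·m⁻¹·s⁻²] = kg·m·s⁻².
Each option:
  (1) [m²·s⁻¹] · [kg·s⁻¹] = kg·m²·s⁻²
  (2) [kg·m⁻¹·s⁻¹] · [m·s⁻¹] = kg·s⁻²
  (3) m·s⁻²
  (4) [kg·m⁻¹·s⁻¹] · [m²·s⁻¹] = kg·m·s⁻²  ← same
  (5) kg·m·s⁻¹
Only (4) matches kg·m·s⁻².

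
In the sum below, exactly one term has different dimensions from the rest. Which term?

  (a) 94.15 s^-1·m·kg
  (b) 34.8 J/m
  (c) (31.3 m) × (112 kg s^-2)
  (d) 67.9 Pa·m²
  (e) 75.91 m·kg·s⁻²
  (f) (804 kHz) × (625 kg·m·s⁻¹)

(a)

In SI base units:
  (a) kg·m·s⁻¹
  (b) J·m⁻¹ = N·m·m⁻¹ = kg·m·s⁻²
  (c) [m] · [kg·s⁻²] = kg·m·s⁻²
  (d) Pa·m² = N·m⁻²·m² = kg·m·s⁻²
  (e) kg·m·s⁻²
  (f) [s⁻¹] · [kg·m·s⁻¹] = kg·m·s⁻²
All reduce to kg·m·s⁻² except (a), which is kg·m·s⁻¹.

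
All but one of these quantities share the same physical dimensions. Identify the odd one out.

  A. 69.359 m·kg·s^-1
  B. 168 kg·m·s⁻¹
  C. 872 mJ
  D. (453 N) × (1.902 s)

C.

Reduce each to base SI dimensions:
  A. kg·m·s⁻¹
  B. kg·m·s⁻¹
  C. J = N·m = kg·m²·s⁻²
  D. [kg·m·s⁻²] · [s] = kg·m·s⁻¹
All reduce to kg·m·s⁻¹ except C., which is kg·m²·s⁻².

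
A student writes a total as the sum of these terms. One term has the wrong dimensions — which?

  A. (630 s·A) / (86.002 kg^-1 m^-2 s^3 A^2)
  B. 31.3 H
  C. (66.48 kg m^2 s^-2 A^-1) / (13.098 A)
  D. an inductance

Dimensions:
  A. [s·A] / [kg⁻¹·m⁻²·s³·A²] = kg·m²·s⁻²·A⁻¹
  B. H = V·s·A⁻¹ = kg·m²·s⁻²·A⁻²
  C. [kg·m²·s⁻²·A⁻¹] / [A] = kg·m²·s⁻²·A⁻²
  D. [inductance] = kg·m²·s⁻²·A⁻²
All reduce to kg·m²·s⁻²·A⁻² except A., which is kg·m²·s⁻²·A⁻¹.

A.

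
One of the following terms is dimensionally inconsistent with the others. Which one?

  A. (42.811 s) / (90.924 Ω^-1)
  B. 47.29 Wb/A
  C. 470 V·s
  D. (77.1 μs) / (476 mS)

C.

Expand each in SI base units:
  A. [s] / [kg⁻¹·m⁻²·s³·A²] = kg·m²·s⁻²·A⁻²
  B. Wb·A⁻¹ = V·s·A⁻¹ = kg·m²·s⁻²·A⁻²
  C. V·s = J·C⁻¹·s = kg·m²·s⁻²·A⁻¹
  D. [s] / [kg⁻¹·m⁻²·s³·A²] = kg·m²·s⁻²·A⁻²
All reduce to kg·m²·s⁻²·A⁻² except C., which is kg·m²·s⁻²·A⁻¹.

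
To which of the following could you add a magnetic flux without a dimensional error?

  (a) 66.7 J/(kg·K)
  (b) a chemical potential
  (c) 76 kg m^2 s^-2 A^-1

Reference: [magnetic flux] = kg·m²·s⁻²·A⁻¹.
Each option:
  (a) J·kg⁻¹·K⁻¹ = N·m·kg⁻¹·K⁻¹ = m²·s⁻²·K⁻¹
  (b) [chemical potential] = kg·m²·s⁻²·mol⁻¹
  (c) kg·m²·s⁻²·A⁻¹  ← same
Only (c) matches kg·m²·s⁻²·A⁻¹.

(c)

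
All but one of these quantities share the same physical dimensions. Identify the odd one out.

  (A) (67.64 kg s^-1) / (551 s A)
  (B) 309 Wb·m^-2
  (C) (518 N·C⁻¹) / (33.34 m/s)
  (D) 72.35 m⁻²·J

(D)

Expand each in SI base units:
  (A) [kg·s⁻¹] / [s·A] = kg·s⁻²·A⁻¹
  (B) Wb·m⁻² = V·s·m⁻² = kg·s⁻²·A⁻¹
  (C) [kg·m·s⁻³·A⁻¹] / [m·s⁻¹] = kg·s⁻²·A⁻¹
  (D) J·m⁻² = N·m·m⁻² = kg·s⁻²
All reduce to kg·s⁻²·A⁻¹ except (D), which is kg·s⁻².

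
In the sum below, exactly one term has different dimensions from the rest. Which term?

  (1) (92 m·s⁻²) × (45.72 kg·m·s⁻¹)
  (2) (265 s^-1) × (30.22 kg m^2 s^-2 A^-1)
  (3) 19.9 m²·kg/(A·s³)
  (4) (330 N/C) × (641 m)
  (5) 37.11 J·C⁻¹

(1)

Reduce each to base SI dimensions:
  (1) [m·s⁻²] · [kg·m·s⁻¹] = kg·m²·s⁻³
  (2) [s⁻¹] · [kg·m²·s⁻²·A⁻¹] = kg·m²·s⁻³·A⁻¹
  (3) kg·m²·s⁻³·A⁻¹
  (4) [kg·m·s⁻³·A⁻¹] · [m] = kg·m²·s⁻³·A⁻¹
  (5) J·C⁻¹ = N·m·(s·A)⁻¹ = kg·m²·s⁻³·A⁻¹
All reduce to kg·m²·s⁻³·A⁻¹ except (1), which is kg·m²·s⁻³.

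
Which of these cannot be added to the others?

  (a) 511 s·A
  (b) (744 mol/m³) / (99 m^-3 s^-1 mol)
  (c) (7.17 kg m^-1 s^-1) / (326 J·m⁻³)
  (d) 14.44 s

(a)

Reduce each to base SI dimensions:
  (a) A·s = s·A
  (b) [m⁻³·mol] / [m⁻³·s⁻¹·mol] = s
  (c) [kg·m⁻¹·s⁻¹] / [kg·m⁻¹·s⁻²] = s
  (d) s
All reduce to s except (a), which is s·A.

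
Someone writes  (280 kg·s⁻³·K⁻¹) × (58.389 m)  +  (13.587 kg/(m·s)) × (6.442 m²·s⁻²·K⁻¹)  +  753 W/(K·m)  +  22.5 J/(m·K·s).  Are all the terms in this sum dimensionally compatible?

Dimensions:
  (280 kg·s⁻³·K⁻¹) × (58.389 m):  [kg·s⁻³·K⁻¹] · [m] = kg·m·s⁻³·K⁻¹
  (13.587 kg/(m·s)) × (6.442 m²·s⁻²·K⁻¹):  [kg·m⁻¹·s⁻¹] · [m²·s⁻²·K⁻¹] = kg·m·s⁻³·K⁻¹
  753 W/(K·m):  W·m⁻¹·K⁻¹ = J·s⁻¹·m⁻¹·K⁻¹ = kg·m·s⁻³·K⁻¹
  22.5 J/(m·K·s):  J·s⁻¹·m⁻¹·K⁻¹ = N·m·s⁻¹·m⁻¹·K⁻¹ = kg·m·s⁻³·K⁻¹
Every term reduces to kg·m·s⁻³·K⁻¹.

Yes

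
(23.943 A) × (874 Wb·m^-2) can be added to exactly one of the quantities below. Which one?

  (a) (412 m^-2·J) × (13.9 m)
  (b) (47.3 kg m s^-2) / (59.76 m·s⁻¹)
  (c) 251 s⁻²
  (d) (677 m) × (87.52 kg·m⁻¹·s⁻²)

(d)

Reference: [A] · [kg·s⁻²·A⁻¹] = kg·s⁻².
Each option:
  (a) [kg·s⁻²] · [m] = kg·m·s⁻²
  (b) [kg·m·s⁻²] / [m·s⁻¹] = kg·s⁻¹
  (c) s⁻²
  (d) [m] · [kg·m⁻¹·s⁻²] = kg·s⁻²  ← same
Only (d) matches kg·s⁻².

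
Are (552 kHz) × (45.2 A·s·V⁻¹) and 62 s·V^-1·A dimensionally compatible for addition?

Reduce each to base SI dimensions:
  (552 kHz) × (45.2 A·s·V⁻¹):  [s⁻¹] · [kg⁻¹·m⁻²·s⁴·A²] = kg⁻¹·m⁻²·s³·A²
  62 s·V^-1·A:  A·s·V⁻¹ = A·s·(J·C⁻¹)⁻¹ = kg⁻¹·m⁻²·s⁴·A²
kg⁻¹·m⁻²·s³·A² ≠ kg⁻¹·m⁻²·s⁴·A², so they cannot be added.

No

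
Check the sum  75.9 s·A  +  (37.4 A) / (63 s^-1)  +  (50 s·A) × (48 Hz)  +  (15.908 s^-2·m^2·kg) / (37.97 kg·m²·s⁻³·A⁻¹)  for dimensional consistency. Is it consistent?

No

In SI base units:
  75.9 s·A:  A·s = s·A
  (37.4 A) / (63 s^-1):  [A] / [s⁻¹] = s·A
  (50 s·A) × (48 Hz):  [s·A] · [s⁻¹] = A
  (15.908 s^-2·m^2·kg) / (37.97 kg·m²·s⁻³·A⁻¹):  [kg·m²·s⁻²] / [kg·m²·s⁻³·A⁻¹] = s·A
The terms do not share a single dimension (A vs s·A).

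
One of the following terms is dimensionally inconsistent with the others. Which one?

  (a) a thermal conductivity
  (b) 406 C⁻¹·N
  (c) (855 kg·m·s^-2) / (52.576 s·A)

Reduce each to base SI dimensions:
  (a) [thermal conductivity] = kg·m·s⁻³·K⁻¹
  (b) N·C⁻¹ = kg·m·s⁻²·(s·A)⁻¹ = kg·m·s⁻³·A⁻¹
  (c) [kg·m·s⁻²] / [s·A] = kg·m·s⁻³·A⁻¹
All reduce to kg·m·s⁻³·A⁻¹ except (a), which is kg·m·s⁻³·K⁻¹.

(a)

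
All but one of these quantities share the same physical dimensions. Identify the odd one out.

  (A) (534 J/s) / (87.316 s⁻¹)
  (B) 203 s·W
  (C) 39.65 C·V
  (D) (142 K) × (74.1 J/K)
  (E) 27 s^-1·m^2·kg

Reduce each to base SI dimensions:
  (A) [kg·m²·s⁻³] / [s⁻¹] = kg·m²·s⁻²
  (B) W·s = J·s⁻¹·s = kg·m²·s⁻²
  (C) C·V = s·A·J·C⁻¹ = kg·m²·s⁻²
  (D) [K] · [kg·m²·s⁻²·K⁻¹] = kg·m²·s⁻²
  (E) kg·m²·s⁻¹
All reduce to kg·m²·s⁻² except (E), which is kg·m²·s⁻¹.

(E)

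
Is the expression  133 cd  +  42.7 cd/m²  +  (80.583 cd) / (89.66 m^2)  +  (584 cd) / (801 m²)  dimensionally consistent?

Work out the base dimensions of each:
  133 cd:  cd
  42.7 cd/m²:  cd·m⁻² = m⁻²·cd
  (80.583 cd) / (89.66 m^2):  [cd] / [m²] = m⁻²·cd
  (584 cd) / (801 m²):  [cd] / [m²] = m⁻²·cd
The terms do not share a single dimension (cd vs m⁻²·cd).

No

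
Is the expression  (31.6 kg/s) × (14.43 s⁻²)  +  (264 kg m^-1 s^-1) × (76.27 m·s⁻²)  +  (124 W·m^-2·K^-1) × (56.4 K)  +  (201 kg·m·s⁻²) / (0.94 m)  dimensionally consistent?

In SI base units:
  (31.6 kg/s) × (14.43 s⁻²):  [kg·s⁻¹] · [s⁻²] = kg·s⁻³
  (264 kg m^-1 s^-1) × (76.27 m·s⁻²):  [kg·m⁻¹·s⁻¹] · [m·s⁻²] = kg·s⁻³
  (124 W·m^-2·K^-1) × (56.4 K):  [kg·s⁻³·K⁻¹] · [K] = kg·s⁻³
  (201 kg·m·s⁻²) / (0.94 m):  [kg·m·s⁻²] / [m] = kg·s⁻²
The terms do not share a single dimension (kg·s⁻² vs kg·s⁻³).

No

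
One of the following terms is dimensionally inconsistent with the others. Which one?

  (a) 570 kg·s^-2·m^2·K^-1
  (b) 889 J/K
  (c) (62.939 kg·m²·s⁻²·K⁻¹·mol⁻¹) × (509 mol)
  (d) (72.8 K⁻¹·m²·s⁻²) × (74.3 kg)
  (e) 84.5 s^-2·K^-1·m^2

(e)

Dimensions:
  (a) kg·m²·s⁻²·K⁻¹
  (b) J·K⁻¹ = N·m·K⁻¹ = kg·m²·s⁻²·K⁻¹
  (c) [kg·m²·s⁻²·K⁻¹·mol⁻¹] · [mol] = kg·m²·s⁻²·K⁻¹
  (d) [m²·s⁻²·K⁻¹] · [kg] = kg·m²·s⁻²·K⁻¹
  (e) m²·s⁻²·K⁻¹
All reduce to kg·m²·s⁻²·K⁻¹ except (e), which is m²·s⁻²·K⁻¹.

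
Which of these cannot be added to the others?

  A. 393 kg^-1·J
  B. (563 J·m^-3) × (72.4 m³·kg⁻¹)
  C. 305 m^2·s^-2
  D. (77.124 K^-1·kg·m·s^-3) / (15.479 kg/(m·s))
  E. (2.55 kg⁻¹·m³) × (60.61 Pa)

Dimensions:
  A. J·kg⁻¹ = N·m·kg⁻¹ = m²·s⁻²
  B. [kg·m⁻¹·s⁻²] · [kg⁻¹·m³] = m²·s⁻²
  C. m²·s⁻²
  D. [kg·m·s⁻³·K⁻¹] / [kg·m⁻¹·s⁻¹] = m²·s⁻²·K⁻¹
  E. [kg⁻¹·m³] · [kg·m⁻¹·s⁻²] = m²·s⁻²
All reduce to m²·s⁻² except D., which is m²·s⁻²·K⁻¹.

D.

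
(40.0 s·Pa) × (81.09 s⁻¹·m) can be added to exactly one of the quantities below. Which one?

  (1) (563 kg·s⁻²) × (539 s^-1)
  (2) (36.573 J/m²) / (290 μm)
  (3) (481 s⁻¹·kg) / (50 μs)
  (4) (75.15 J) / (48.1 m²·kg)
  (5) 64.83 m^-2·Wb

Reference: [kg·m⁻¹·s⁻¹] · [m·s⁻¹] = kg·s⁻².
Each option:
  (1) [kg·s⁻²] · [s⁻¹] = kg·s⁻³
  (2) [kg·s⁻²] / [m] = kg·m⁻¹·s⁻²
  (3) [kg·s⁻¹] / [s] = kg·s⁻²  ← same
  (4) [kg·m²·s⁻²] / [kg·m²] = s⁻²
  (5) Wb·m⁻² = V·s·m⁻² = kg·s⁻²·A⁻¹
Only (3) matches kg·s⁻².

(3)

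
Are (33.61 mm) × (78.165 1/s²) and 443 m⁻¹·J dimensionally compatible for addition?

Work out the base dimensions of each:
  (33.61 mm) × (78.165 1/s²):  [m] · [s⁻²] = m·s⁻²
  443 m⁻¹·J:  J·m⁻¹ = N·m·m⁻¹ = kg·m·s⁻²
m·s⁻² ≠ kg·m·s⁻², so they cannot be added.

No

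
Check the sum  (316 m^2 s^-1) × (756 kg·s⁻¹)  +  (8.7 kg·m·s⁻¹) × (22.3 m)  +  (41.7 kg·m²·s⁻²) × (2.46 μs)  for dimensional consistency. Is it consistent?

No

Dimensions:
  (316 m^2 s^-1) × (756 kg·s⁻¹):  [m²·s⁻¹] · [kg·s⁻¹] = kg·m²·s⁻²
  (8.7 kg·m·s⁻¹) × (22.3 m):  [kg·m·s⁻¹] · [m] = kg·m²·s⁻¹
  (41.7 kg·m²·s⁻²) × (2.46 μs):  [kg·m²·s⁻²] · [s] = kg·m²·s⁻¹
The terms do not share a single dimension (kg·m²·s⁻² vs kg·m²·s⁻¹).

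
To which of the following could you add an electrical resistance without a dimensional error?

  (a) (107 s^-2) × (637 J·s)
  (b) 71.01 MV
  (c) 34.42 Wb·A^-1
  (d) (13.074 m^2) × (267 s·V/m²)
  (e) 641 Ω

Reference: [electrical resistance] = kg·m²·s⁻³·A⁻².
Each option:
  (a) [s⁻²] · [kg·m²·s⁻¹] = kg·m²·s⁻³
  (b) V = J·C⁻¹ = kg·m²·s⁻³·A⁻¹
  (c) Wb·A⁻¹ = V·s·A⁻¹ = kg·m²·s⁻²·A⁻²
  (d) [m²] · [kg·s⁻²·A⁻¹] = kg·m²·s⁻²·A⁻¹
  (e) Ω = V·A⁻¹ = kg·m²·s⁻³·A⁻²  ← same
Only (e) matches kg·m²·s⁻³·A⁻².

(e)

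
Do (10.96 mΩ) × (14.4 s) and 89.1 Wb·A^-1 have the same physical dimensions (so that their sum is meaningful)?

Yes

Expand each in SI base units:
  (10.96 mΩ) × (14.4 s):  [kg·m²·s⁻³·A⁻²] · [s] = kg·m²·s⁻²·A⁻²
  89.1 Wb·A^-1:  Wb·A⁻¹ = V·s·A⁻¹ = kg·m²·s⁻²·A⁻²
Both are kg·m²·s⁻²·A⁻², so they have the same dimensions and can be added.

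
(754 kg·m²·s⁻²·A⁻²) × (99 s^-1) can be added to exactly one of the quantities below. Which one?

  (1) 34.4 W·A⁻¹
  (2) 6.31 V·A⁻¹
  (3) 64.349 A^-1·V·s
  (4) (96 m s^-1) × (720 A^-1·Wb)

(2)

Reference: [kg·m²·s⁻²·A⁻²] · [s⁻¹] = kg·m²·s⁻³·A⁻².
Each option:
  (1) W·A⁻¹ = J·s⁻¹·A⁻¹ = kg·m²·s⁻³·A⁻¹
  (2) V·A⁻¹ = J·C⁻¹·A⁻¹ = kg·m²·s⁻³·A⁻²  ← same
  (3) V·s·A⁻¹ = J·C⁻¹·s·A⁻¹ = kg·m²·s⁻²·A⁻²
  (4) [m·s⁻¹] · [kg·m²·s⁻²·A⁻²] = kg·m³·s⁻³·A⁻²
Only (2) matches kg·m²·s⁻³·A⁻².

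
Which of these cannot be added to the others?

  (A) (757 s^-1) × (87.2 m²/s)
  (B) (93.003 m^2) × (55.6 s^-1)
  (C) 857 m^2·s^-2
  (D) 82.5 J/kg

In SI base units:
  (A) [s⁻¹] · [m²·s⁻¹] = m²·s⁻²
  (B) [m²] · [s⁻¹] = m²·s⁻¹
  (C) m²·s⁻²
  (D) J·kg⁻¹ = N·m·kg⁻¹ = m²·s⁻²
All reduce to m²·s⁻² except (B), which is m²·s⁻¹.

(B)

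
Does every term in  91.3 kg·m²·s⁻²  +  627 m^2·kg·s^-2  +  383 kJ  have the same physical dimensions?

Yes

In SI base units:
  91.3 kg·m²·s⁻²:  kg·m²·s⁻²
  627 m^2·kg·s^-2:  kg·m²·s⁻²
  383 kJ:  J = N·m = kg·m²·s⁻²
Every term reduces to kg·m²·s⁻².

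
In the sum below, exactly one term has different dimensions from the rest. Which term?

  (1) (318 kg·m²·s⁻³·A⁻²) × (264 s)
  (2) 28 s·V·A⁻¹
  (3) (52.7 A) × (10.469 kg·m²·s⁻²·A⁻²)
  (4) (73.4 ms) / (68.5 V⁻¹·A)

(3)

Reduce each to base SI dimensions:
  (1) [kg·m²·s⁻³·A⁻²] · [s] = kg·m²·s⁻²·A⁻²
  (2) V·s·A⁻¹ = J·C⁻¹·s·A⁻¹ = kg·m²·s⁻²·A⁻²
  (3) [A] · [kg·m²·s⁻²·A⁻²] = kg·m²·s⁻²·A⁻¹
  (4) [s] / [kg⁻¹·m⁻²·s³·A²] = kg·m²·s⁻²·A⁻²
All reduce to kg·m²·s⁻²·A⁻² except (3), which is kg·m²·s⁻²·A⁻¹.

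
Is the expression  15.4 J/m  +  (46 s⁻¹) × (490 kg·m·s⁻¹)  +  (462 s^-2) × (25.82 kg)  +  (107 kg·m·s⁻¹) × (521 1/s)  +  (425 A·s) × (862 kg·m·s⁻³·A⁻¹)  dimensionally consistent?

In SI base units:
  15.4 J/m:  J·m⁻¹ = N·m·m⁻¹ = kg·m·s⁻²
  (46 s⁻¹) × (490 kg·m·s⁻¹):  [s⁻¹] · [kg·m·s⁻¹] = kg·m·s⁻²
  (462 s^-2) × (25.82 kg):  [s⁻²] · [kg] = kg·s⁻²
  (107 kg·m·s⁻¹) × (521 1/s):  [kg·m·s⁻¹] · [s⁻¹] = kg·m·s⁻²
  (425 A·s) × (862 kg·m·s⁻³·A⁻¹):  [s·A] · [kg·m·s⁻³·A⁻¹] = kg·m·s⁻²
The terms do not share a single dimension (kg·m·s⁻² vs kg·s⁻²).

No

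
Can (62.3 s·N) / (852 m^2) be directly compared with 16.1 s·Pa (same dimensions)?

Yes

Expand each in SI base units:
  (62.3 s·N) / (852 m^2):  [kg·m·s⁻¹] / [m²] = kg·m⁻¹·s⁻¹
  16.1 s·Pa:  Pa·s = N·m⁻²·s = kg·m⁻¹·s⁻¹
Both are kg·m⁻¹·s⁻¹, so they have the same dimensions and can be added.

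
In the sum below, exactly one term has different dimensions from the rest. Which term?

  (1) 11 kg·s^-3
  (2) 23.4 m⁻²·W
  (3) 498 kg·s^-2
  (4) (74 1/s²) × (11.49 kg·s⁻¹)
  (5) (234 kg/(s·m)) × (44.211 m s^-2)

Work out the base dimensions of each:
  (1) kg·s⁻³
  (2) W·m⁻² = J·s⁻¹·m⁻² = kg·s⁻³
  (3) kg·s⁻²
  (4) [s⁻²] · [kg·s⁻¹] = kg·s⁻³
  (5) [kg·m⁻¹·s⁻¹] · [m·s⁻²] = kg·s⁻³
All reduce to kg·s⁻³ except (3), which is kg·s⁻².

(3)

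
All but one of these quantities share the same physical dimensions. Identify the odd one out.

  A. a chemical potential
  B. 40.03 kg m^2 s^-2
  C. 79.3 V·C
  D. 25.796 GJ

Work out the base dimensions of each:
  A. [chemical potential] = kg·m²·s⁻²·mol⁻¹
  B. kg·m²·s⁻²
  C. C·V = s·A·J·C⁻¹ = kg·m²·s⁻²
  D. J = N·m = kg·m²·s⁻²
All reduce to kg·m²·s⁻² except A., which is kg·m²·s⁻²·mol⁻¹.

A.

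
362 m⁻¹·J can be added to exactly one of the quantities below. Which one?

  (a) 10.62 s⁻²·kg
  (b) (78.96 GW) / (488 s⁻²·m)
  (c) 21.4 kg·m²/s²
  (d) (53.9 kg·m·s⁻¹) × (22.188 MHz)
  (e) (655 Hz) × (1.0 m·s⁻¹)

Reference: J·m⁻¹ = N·m·m⁻¹ = kg·m·s⁻².
Each option:
  (a) kg·s⁻²
  (b) [kg·m²·s⁻³] / [m·s⁻²] = kg·m·s⁻¹
  (c) kg·m²·s⁻²
  (d) [kg·m·s⁻¹] · [s⁻¹] = kg·m·s⁻²  ← same
  (e) [s⁻¹] · [m·s⁻¹] = m·s⁻²
Only (d) matches kg·m·s⁻².

(d)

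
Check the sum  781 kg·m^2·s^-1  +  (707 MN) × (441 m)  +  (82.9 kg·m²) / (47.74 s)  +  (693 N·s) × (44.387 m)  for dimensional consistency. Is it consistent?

No

In SI base units:
  781 kg·m^2·s^-1:  kg·m²·s⁻¹
  (707 MN) × (441 m):  [kg·m·s⁻²] · [m] = kg·m²·s⁻²
  (82.9 kg·m²) / (47.74 s):  [kg·m²] / [s] = kg·m²·s⁻¹
  (693 N·s) × (44.387 m):  [kg·m·s⁻¹] · [m] = kg·m²·s⁻¹
The terms do not share a single dimension (kg·m²·s⁻² vs kg·m²·s⁻¹).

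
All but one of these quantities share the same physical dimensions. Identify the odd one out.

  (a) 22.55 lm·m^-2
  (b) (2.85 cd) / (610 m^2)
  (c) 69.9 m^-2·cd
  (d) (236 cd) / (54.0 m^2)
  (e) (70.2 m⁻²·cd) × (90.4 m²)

Dimensions:
  (a) lm·m⁻² = cd·m⁻² = m⁻²·cd
  (b) [cd] / [m²] = m⁻²·cd
  (c) cd·m⁻² = m⁻²·cd
  (d) [cd] / [m²] = m⁻²·cd
  (e) [m⁻²·cd] · [m²] = cd
All reduce to m⁻²·cd except (e), which is cd.

(e)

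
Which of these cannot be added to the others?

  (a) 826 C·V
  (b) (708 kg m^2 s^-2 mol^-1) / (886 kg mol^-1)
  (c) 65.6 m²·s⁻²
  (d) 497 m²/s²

(a)

Reduce each to base SI dimensions:
  (a) C·V = s·A·J·C⁻¹ = kg·m²·s⁻²
  (b) [kg·m²·s⁻²·mol⁻¹] / [kg·mol⁻¹] = m²·s⁻²
  (c) m²·s⁻²
  (d) m²·s⁻²
All reduce to m²·s⁻² except (a), which is kg·m²·s⁻².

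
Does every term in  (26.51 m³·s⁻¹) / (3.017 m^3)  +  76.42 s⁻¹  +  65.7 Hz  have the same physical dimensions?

Reduce each to base SI dimensions:
  (26.51 m³·s⁻¹) / (3.017 m^3):  [m³·s⁻¹] / [m³] = s⁻¹
  76.42 s⁻¹:  s⁻¹
  65.7 Hz:  Hz = s⁻¹
Every term reduces to s⁻¹.

Yes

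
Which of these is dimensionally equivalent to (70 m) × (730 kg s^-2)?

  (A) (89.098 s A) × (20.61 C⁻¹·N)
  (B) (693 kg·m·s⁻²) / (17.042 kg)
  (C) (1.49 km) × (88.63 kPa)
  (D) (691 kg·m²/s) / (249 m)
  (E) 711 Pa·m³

(A)

Reference: [m] · [kg·s⁻²] = kg·m·s⁻².
Each option:
  (A) [s·A] · [kg·m·s⁻³·A⁻¹] = kg·m·s⁻²  ← same
  (B) [kg·m·s⁻²] / [kg] = m·s⁻²
  (C) [m] · [kg·m⁻¹·s⁻²] = kg·s⁻²
  (D) [kg·m²·s⁻¹] / [m] = kg·m·s⁻¹
  (E) Pa·m³ = N·m⁻²·m³ = kg·m²·s⁻²
Only (A) matches kg·m·s⁻².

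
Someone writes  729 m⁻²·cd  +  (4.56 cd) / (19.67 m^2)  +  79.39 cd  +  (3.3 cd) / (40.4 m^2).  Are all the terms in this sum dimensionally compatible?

No

Dimensions:
  729 m⁻²·cd:  cd·m⁻² = m⁻²·cd
  (4.56 cd) / (19.67 m^2):  [cd] / [m²] = m⁻²·cd
  79.39 cd:  cd
  (3.3 cd) / (40.4 m^2):  [cd] / [m²] = m⁻²·cd
The terms do not share a single dimension (cd vs m⁻²·cd).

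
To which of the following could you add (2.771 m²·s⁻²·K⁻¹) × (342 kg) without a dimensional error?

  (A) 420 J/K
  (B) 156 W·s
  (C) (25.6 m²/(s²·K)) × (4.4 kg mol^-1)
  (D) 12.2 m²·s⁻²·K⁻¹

(A)

Reference: [m²·s⁻²·K⁻¹] · [kg] = kg·m²·s⁻²·K⁻¹.
Each option:
  (A) J·K⁻¹ = N·m·K⁻¹ = kg·m²·s⁻²·K⁻¹  ← same
  (B) W·s = J·s⁻¹·s = kg·m²·s⁻²
  (C) [m²·s⁻²·K⁻¹] · [kg·mol⁻¹] = kg·m²·s⁻²·K⁻¹·mol⁻¹
  (D) m²·s⁻²·K⁻¹
Only (A) matches kg·m²·s⁻²·K⁻¹.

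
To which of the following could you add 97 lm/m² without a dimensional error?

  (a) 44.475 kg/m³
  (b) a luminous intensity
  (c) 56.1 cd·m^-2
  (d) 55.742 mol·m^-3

Reference: lm·m⁻² = cd·m⁻² = m⁻²·cd.
Each option:
  (a) kg·m⁻³
  (b) [luminous intensity] = cd
  (c) cd·m⁻² = m⁻²·cd  ← same
  (d) mol·m⁻³ = m⁻³·mol
Only (c) matches m⁻²·cd.

(c)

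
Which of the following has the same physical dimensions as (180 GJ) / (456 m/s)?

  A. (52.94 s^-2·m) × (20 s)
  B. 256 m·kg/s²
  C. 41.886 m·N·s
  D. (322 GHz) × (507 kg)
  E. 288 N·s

Reference: [kg·m²·s⁻²] / [m·s⁻¹] = kg·m·s⁻¹.
Each option:
  A. [m·s⁻²] · [s] = m·s⁻¹
  B. kg·m·s⁻²
  C. N·m·s = kg·m·s⁻²·m·s = kg·m²·s⁻¹
  D. [s⁻¹] · [kg] = kg·s⁻¹
  E. N·s = kg·m·s⁻²·s = kg·m·s⁻¹  ← same
Only E. matches kg·m·s⁻¹.

E.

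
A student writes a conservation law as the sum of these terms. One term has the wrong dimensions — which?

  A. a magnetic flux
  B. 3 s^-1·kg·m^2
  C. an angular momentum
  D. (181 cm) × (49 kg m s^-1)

A.

Expand each in SI base units:
  A. [magnetic flux] = kg·m²·s⁻²·A⁻¹
  B. kg·m²·s⁻¹
  C. [angular momentum] = kg·m²·s⁻¹
  D. [m] · [kg·m·s⁻¹] = kg·m²·s⁻¹
All reduce to kg·m²·s⁻¹ except A., which is kg·m²·s⁻²·A⁻¹.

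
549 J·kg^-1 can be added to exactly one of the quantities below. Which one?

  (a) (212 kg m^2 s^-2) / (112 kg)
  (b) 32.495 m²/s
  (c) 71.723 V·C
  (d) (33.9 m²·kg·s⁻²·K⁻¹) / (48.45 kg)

(a)

Reference: J·kg⁻¹ = N·m·kg⁻¹ = m²·s⁻².
Each option:
  (a) [kg·m²·s⁻²] / [kg] = m²·s⁻²  ← same
  (b) m²·s⁻¹
  (c) C·V = s·A·J·C⁻¹ = kg·m²·s⁻²
  (d) [kg·m²·s⁻²·K⁻¹] / [kg] = m²·s⁻²·K⁻¹
Only (a) matches m²·s⁻².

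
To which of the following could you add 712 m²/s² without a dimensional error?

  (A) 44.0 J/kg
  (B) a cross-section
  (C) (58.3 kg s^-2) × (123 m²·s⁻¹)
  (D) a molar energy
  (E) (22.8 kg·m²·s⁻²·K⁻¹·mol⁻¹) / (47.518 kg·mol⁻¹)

(A)

Reference: m²·s⁻².
Each option:
  (A) J·kg⁻¹ = N·m·kg⁻¹ = m²·s⁻²  ← same
  (B) [cross-section] = m²
  (C) [kg·s⁻²] · [m²·s⁻¹] = kg·m²·s⁻³
  (D) [molar energy] = kg·m²·s⁻²·mol⁻¹
  (E) [kg·m²·s⁻²·K⁻¹·mol⁻¹] / [kg·mol⁻¹] = m²·s⁻²·K⁻¹
Only (A) matches m²·s⁻².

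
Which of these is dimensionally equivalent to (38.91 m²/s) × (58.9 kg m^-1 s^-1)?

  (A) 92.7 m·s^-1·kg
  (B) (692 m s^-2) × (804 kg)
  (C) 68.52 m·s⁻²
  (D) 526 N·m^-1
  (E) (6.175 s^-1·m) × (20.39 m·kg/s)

Reference: [m²·s⁻¹] · [kg·m⁻¹·s⁻¹] = kg·m·s⁻².
Each option:
  (A) kg·m·s⁻¹
  (B) [m·s⁻²] · [kg] = kg·m·s⁻²  ← same
  (C) m·s⁻²
  (D) N·m⁻¹ = kg·m·s⁻²·m⁻¹ = kg·s⁻²
  (E) [m·s⁻¹] · [kg·m·s⁻¹] = kg·m²·s⁻²
Only (B) matches kg·m·s⁻².

(B)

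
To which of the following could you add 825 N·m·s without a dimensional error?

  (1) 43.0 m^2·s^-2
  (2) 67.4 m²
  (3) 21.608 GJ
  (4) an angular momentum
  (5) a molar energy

(4)

Reference: N·m·s = kg·m·s⁻²·m·s = kg·m²·s⁻¹.
Each option:
  (1) m²·s⁻²
  (2) m²
  (3) J = N·m = kg·m²·s⁻²
  (4) [angular momentum] = kg·m²·s⁻¹  ← same
  (5) [molar energy] = kg·m²·s⁻²·mol⁻¹
Only (4) matches kg·m²·s⁻¹.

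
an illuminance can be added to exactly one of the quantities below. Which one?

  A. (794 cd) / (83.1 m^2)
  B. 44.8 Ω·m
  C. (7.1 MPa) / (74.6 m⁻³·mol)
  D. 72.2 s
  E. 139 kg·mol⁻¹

A.

Reference: [illuminance] = m⁻²·cd.
Each option:
  A. [cd] / [m²] = m⁻²·cd  ← same
  B. Ω·m = V·A⁻¹·m = kg·m³·s⁻³·A⁻²
  C. [kg·m⁻¹·s⁻²] / [m⁻³·mol] = kg·m²·s⁻²·mol⁻¹
  D. s
  E. kg·mol⁻¹
Only A. matches m⁻²·cd.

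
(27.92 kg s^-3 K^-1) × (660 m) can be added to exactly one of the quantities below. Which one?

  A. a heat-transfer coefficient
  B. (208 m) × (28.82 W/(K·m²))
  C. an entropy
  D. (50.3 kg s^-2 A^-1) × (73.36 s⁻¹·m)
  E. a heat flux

Reference: [kg·s⁻³·K⁻¹] · [m] = kg·m·s⁻³·K⁻¹.
Each option:
  A. [heat-transfer coefficient] = kg·s⁻³·K⁻¹
  B. [m] · [kg·s⁻³·K⁻¹] = kg·m·s⁻³·K⁻¹  ← same
  C. [entropy] = kg·m²·s⁻²·K⁻¹
  D. [kg·s⁻²·A⁻¹] · [m·s⁻¹] = kg·m·s⁻³·A⁻¹
  E. [heat flux] = kg·s⁻³
Only B. matches kg·m·s⁻³·K⁻¹.

B.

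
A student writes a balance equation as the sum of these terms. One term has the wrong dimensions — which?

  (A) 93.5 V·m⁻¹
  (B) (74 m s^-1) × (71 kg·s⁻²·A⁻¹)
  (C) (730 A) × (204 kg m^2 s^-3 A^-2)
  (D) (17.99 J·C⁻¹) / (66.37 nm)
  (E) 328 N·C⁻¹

Work out the base dimensions of each:
  (A) V·m⁻¹ = J·C⁻¹·m⁻¹ = kg·m·s⁻³·A⁻¹
  (B) [m·s⁻¹] · [kg·s⁻²·A⁻¹] = kg·m·s⁻³·A⁻¹
  (C) [A] · [kg·m²·s⁻³·A⁻²] = kg·m²·s⁻³·A⁻¹
  (D) [kg·m²·s⁻³·A⁻¹] / [m] = kg·m·s⁻³·A⁻¹
  (E) N·C⁻¹ = kg·m·s⁻²·(s·A)⁻¹ = kg·m·s⁻³·A⁻¹
All reduce to kg·m·s⁻³·A⁻¹ except (C), which is kg·m²·s⁻³·A⁻¹.

(C)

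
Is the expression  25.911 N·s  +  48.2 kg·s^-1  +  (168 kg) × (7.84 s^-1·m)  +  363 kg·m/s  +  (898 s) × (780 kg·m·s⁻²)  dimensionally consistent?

No

Expand each in SI base units:
  25.911 N·s:  N·s = kg·m·s⁻²·s = kg·m·s⁻¹
  48.2 kg·s^-1:  kg·s⁻¹
  (168 kg) × (7.84 s^-1·m):  [kg] · [m·s⁻¹] = kg·m·s⁻¹
  363 kg·m/s:  kg·m·s⁻¹
  (898 s) × (780 kg·m·s⁻²):  [s] · [kg·m·s⁻²] = kg·m·s⁻¹
The terms do not share a single dimension (kg·m·s⁻¹ vs kg·s⁻¹).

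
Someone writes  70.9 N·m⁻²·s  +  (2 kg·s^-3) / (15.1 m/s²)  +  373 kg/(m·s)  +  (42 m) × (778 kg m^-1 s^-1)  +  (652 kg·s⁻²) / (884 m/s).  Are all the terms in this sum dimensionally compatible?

Work out the base dimensions of each:
  70.9 N·m⁻²·s:  N·s·m⁻² = kg·m·s⁻²·s·m⁻² = kg·m⁻¹·s⁻¹
  (2 kg·s^-3) / (15.1 m/s²):  [kg·s⁻³] / [m·s⁻²] = kg·m⁻¹·s⁻¹
  373 kg/(m·s):  kg·m⁻¹·s⁻¹
  (42 m) × (778 kg m^-1 s^-1):  [m] · [kg·m⁻¹·s⁻¹] = kg·s⁻¹
  (652 kg·s⁻²) / (884 m/s):  [kg·s⁻²] / [m·s⁻¹] = kg·m⁻¹·s⁻¹
The terms do not share a single dimension (kg·m⁻¹·s⁻¹ vs kg·s⁻¹).

No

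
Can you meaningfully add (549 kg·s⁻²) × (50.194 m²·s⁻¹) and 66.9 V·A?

Reduce each to base SI dimensions:
  (549 kg·s⁻²) × (50.194 m²·s⁻¹):  [kg·s⁻²] · [m²·s⁻¹] = kg·m²·s⁻³
  66.9 V·A:  V·A = J·C⁻¹·A = kg·m²·s⁻³
Both are kg·m²·s⁻³, so they have the same dimensions and can be added.

Yes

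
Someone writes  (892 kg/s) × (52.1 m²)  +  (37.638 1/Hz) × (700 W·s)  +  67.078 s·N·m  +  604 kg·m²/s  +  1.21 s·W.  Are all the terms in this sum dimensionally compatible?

No

In SI base units:
  (892 kg/s) × (52.1 m²):  [kg·s⁻¹] · [m²] = kg·m²·s⁻¹
  (37.638 1/Hz) × (700 W·s):  [s] · [kg·m²·s⁻²] = kg·m²·s⁻¹
  67.078 s·N·m:  N·m·s = kg·m·s⁻²·m·s = kg·m²·s⁻¹
  604 kg·m²/s:  kg·m²·s⁻¹
  1.21 s·W:  W·s = J·s⁻¹·s = kg·m²·s⁻²
The terms do not share a single dimension (kg·m²·s⁻² vs kg·m²·s⁻¹).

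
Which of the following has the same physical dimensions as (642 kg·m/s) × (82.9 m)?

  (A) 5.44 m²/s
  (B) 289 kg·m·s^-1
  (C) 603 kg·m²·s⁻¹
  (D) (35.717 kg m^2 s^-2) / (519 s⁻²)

(C)

Reference: [kg·m·s⁻¹] · [m] = kg·m²·s⁻¹.
Each option:
  (A) m²·s⁻¹
  (B) kg·m·s⁻¹
  (C) kg·m²·s⁻¹  ← same
  (D) [kg·m²·s⁻²] / [s⁻²] = kg·m²
Only (C) matches kg·m²·s⁻¹.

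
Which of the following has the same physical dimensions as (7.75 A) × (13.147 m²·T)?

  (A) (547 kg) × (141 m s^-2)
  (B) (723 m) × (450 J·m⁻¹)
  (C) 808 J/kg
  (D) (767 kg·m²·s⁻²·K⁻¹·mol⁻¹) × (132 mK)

Reference: [A] · [kg·m²·s⁻²·A⁻¹] = kg·m²·s⁻².
Each option:
  (A) [kg] · [m·s⁻²] = kg·m·s⁻²
  (B) [m] · [kg·m·s⁻²] = kg·m²·s⁻²  ← same
  (C) J·kg⁻¹ = N·m·kg⁻¹ = m²·s⁻²
  (D) [kg·m²·s⁻²·K⁻¹·mol⁻¹] · [K] = kg·m²·s⁻²·mol⁻¹
Only (B) matches kg·m²·s⁻².

(B)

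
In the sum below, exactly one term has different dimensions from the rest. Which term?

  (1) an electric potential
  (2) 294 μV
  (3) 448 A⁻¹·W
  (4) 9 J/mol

(4)

Expand each in SI base units:
  (1) [electric potential] = kg·m²·s⁻³·A⁻¹
  (2) V = J·C⁻¹ = kg·m²·s⁻³·A⁻¹
  (3) W·A⁻¹ = J·s⁻¹·A⁻¹ = kg·m²·s⁻³·A⁻¹
  (4) J·mol⁻¹ = N·m·mol⁻¹ = kg·m²·s⁻²·mol⁻¹
All reduce to kg·m²·s⁻³·A⁻¹ except (4), which is kg·m²·s⁻²·mol⁻¹.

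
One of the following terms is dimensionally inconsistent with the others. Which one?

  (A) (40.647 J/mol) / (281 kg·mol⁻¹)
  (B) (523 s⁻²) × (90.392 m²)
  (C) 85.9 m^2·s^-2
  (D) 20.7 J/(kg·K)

(D)

Dimensions:
  (A) [kg·m²·s⁻²·mol⁻¹] / [kg·mol⁻¹] = m²·s⁻²
  (B) [s⁻²] · [m²] = m²·s⁻²
  (C) m²·s⁻²
  (D) J·kg⁻¹·K⁻¹ = N·m·kg⁻¹·K⁻¹ = m²·s⁻²·K⁻¹
All reduce to m²·s⁻² except (D), which is m²·s⁻²·K⁻¹.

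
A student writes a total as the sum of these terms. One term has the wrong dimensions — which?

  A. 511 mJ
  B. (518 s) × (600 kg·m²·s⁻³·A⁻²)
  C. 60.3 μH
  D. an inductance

A.

Reduce each to base SI dimensions:
  A. J = N·m = kg·m²·s⁻²
  B. [s] · [kg·m²·s⁻³·A⁻²] = kg·m²·s⁻²·A⁻²
  C. H = V·s·A⁻¹ = kg·m²·s⁻²·A⁻²
  D. [inductance] = kg·m²·s⁻²·A⁻²
All reduce to kg·m²·s⁻²·A⁻² except A., which is kg·m²·s⁻².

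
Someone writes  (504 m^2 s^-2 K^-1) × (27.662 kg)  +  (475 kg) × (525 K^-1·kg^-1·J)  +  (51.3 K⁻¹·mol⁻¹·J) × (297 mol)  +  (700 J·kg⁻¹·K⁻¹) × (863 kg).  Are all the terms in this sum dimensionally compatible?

Expand each in SI base units:
  (504 m^2 s^-2 K^-1) × (27.662 kg):  [m²·s⁻²·K⁻¹] · [kg] = kg·m²·s⁻²·K⁻¹
  (475 kg) × (525 K^-1·kg^-1·J):  [kg] · [m²·s⁻²·K⁻¹] = kg·m²·s⁻²·K⁻¹
  (51.3 K⁻¹·mol⁻¹·J) × (297 mol):  [kg·m²·s⁻²·K⁻¹·mol⁻¹] · [mol] = kg·m²·s⁻²·K⁻¹
  (700 J·kg⁻¹·K⁻¹) × (863 kg):  [m²·s⁻²·K⁻¹] · [kg] = kg·m²·s⁻²·K⁻¹
Every term reduces to kg·m²·s⁻²·K⁻¹.

Yes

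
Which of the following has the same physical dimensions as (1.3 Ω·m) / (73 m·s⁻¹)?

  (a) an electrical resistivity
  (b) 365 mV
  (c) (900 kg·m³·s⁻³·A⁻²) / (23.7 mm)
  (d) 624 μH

(d)

Reference: [kg·m³·s⁻³·A⁻²] / [m·s⁻¹] = kg·m²·s⁻²·A⁻².
Each option:
  (a) [electrical resistivity] = kg·m³·s⁻³·A⁻²
  (b) V = J·C⁻¹ = kg·m²·s⁻³·A⁻¹
  (c) [kg·m³·s⁻³·A⁻²] / [m] = kg·m²·s⁻³·A⁻²
  (d) H = V·s·A⁻¹ = kg·m²·s⁻²·A⁻²  ← same
Only (d) matches kg·m²·s⁻²·A⁻².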